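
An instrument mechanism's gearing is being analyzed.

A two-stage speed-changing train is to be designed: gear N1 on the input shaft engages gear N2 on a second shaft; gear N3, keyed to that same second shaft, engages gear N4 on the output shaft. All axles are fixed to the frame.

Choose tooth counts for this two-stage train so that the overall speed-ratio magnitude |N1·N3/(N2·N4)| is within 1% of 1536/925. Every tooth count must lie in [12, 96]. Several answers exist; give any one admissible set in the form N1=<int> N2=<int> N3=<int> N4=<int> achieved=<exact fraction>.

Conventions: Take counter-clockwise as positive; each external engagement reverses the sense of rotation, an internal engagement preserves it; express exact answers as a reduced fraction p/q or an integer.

class = fixed-axis compound train [2-stage, 1536/925 wanted]
target = 1536/925 in lowest terms: an exact hit needs N1·N3 = k·1536 and N2·N4 = k·925 for one integer k, every count in [12, 96]; additionally prefer no 1:1 stage (N1 ≠ N2, N3 ≠ N4)
k = 1: N1·N3 = 1536 = 16·96, N2·N4 = 925 = 25·37
achieved = 16·96/(25·37) = 1536/925; |achieved − target| = 0 ≤ 384/23125 ✓

N1=16 N2=25 N3=96 N4=37 achieved=1536/925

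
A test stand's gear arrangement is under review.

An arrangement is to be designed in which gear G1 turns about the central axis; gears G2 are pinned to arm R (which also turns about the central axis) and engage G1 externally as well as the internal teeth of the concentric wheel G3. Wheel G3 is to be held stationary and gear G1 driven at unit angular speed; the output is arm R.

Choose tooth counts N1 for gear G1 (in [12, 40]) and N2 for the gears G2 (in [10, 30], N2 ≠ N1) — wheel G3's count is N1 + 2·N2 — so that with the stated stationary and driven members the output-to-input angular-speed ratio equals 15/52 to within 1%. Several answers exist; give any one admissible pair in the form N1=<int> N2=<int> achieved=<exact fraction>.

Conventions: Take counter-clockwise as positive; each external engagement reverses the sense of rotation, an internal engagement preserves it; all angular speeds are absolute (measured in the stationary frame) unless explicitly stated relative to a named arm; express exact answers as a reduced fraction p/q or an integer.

design class (target 15/52): planetary set
Willis with ω_ring = 0: ω_arm/ω_sun = N1/(N1+N3); set equal to 15/52  ⇒  N3/N1 = 1/(15/52) − 1 = 37/15
N3 = N1 + 2·N2  ⇒  N2/N1 = (N3/N1 − 1)/2 = (37/15 − 1)/2 = 11/15
smallest multiple with N1 ≥ 12 and N2 ≥ 10: k = 1  ⇒  N1 = 1·15 = 15, N2 = 1·11 = 11 (N1 ≤ 40, N2 ≤ 30, N2 ≠ N1 ✓), N3 = 15 + 2·11 = 37
check: N1/(N1+N3) with N1 = 15, N3 = 37 gives 15/52; |achieved − target| = 0 ≤ 3/1040 ✓

N1=15 N2=11 achieved=15/52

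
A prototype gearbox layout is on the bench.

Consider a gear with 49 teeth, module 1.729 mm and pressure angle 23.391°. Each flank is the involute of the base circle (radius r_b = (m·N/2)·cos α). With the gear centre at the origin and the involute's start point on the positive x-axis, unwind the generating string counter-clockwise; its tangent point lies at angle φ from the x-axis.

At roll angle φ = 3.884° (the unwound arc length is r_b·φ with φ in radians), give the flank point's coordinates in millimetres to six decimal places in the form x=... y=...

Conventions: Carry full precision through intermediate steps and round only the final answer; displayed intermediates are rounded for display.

recognized (one wheel, involute flank): single-mesh tooth geometry, m = 1.729, N = 49
pitch radius r_p = m·N/2 = 1.729·49/2 = 42.360500
base radius r_b = r_p·cos α = 42.360500·cos 23.391° = 38.879187
roll angle φ = 3.884° = 0.06778859 rad
x = r_b·(cos φ + φ·sin φ) = 38.968415
y = r_b·(sin φ − φ·cos φ) = 0.004035

x=38.968415 y=0.004035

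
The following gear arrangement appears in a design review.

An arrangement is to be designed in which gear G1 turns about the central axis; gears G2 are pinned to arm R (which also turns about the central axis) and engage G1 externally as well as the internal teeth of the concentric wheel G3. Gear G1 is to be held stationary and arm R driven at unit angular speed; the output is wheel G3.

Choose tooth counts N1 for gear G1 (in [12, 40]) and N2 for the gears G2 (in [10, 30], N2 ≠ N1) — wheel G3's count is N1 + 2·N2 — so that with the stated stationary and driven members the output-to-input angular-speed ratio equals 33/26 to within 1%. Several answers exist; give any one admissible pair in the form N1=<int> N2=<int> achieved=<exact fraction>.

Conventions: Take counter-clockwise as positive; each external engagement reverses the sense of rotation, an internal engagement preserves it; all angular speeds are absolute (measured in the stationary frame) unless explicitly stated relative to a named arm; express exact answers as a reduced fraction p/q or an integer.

N1=14 N2=19 achieved=33/26

design class (target 33/26): planetary set
Willis with ω_sun = 0: ω_ring/ω_arm = (N1+N3)/N3; set equal to 33/26  ⇒  N3/N1 = 1/(33/26 − 1) = 26/7
N3 = N1 + 2·N2  ⇒  N2/N1 = (N3/N1 − 1)/2 = (26/7 − 1)/2 = 19/14
smallest multiple with N1 ≥ 12 and N2 ≥ 10: k = 1  ⇒  N1 = 1·14 = 14, N2 = 1·19 = 19 (N1 ≤ 40, N2 ≤ 30, N2 ≠ N1 ✓), N3 = 14 + 2·19 = 52
check: (N1+N3)/N3 with N1 = 14, N3 = 52 gives 33/26; |achieved − target| = 0 ≤ 33/2600 ✓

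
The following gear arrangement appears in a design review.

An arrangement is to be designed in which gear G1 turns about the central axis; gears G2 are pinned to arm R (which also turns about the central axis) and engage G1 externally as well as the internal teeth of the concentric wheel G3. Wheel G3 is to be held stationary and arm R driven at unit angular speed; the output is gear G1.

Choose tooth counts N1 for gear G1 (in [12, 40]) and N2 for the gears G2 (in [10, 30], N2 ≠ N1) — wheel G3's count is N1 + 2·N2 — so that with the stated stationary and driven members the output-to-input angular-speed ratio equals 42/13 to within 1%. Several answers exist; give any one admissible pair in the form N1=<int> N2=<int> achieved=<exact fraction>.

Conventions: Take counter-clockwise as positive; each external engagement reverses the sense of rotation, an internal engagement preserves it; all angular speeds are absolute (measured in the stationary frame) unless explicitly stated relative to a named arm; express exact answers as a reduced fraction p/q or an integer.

planetary set to be sized for 42/13 (Willis relation)
Willis with ω_ring = 0: ω_sun/ω_arm = (N1+N3)/N1; set equal to 42/13  ⇒  N3/N1 = 42/13 − 1 = 29/13
N3 = N1 + 2·N2  ⇒  N2/N1 = (N3/N1 − 1)/2 = (29/13 − 1)/2 = 8/13
smallest multiple with N1 ≥ 12 and N2 ≥ 10: k = 2  ⇒  N1 = 2·13 = 26, N2 = 2·8 = 16 (N1 ≤ 40, N2 ≤ 30, N2 ≠ N1 ✓), N3 = 26 + 2·16 = 58
check: (N1+N3)/N1 with N1 = 26, N3 = 58 gives 42/13; |achieved − target| = 0 ≤ 21/650 ✓

N1=26 N2=16 achieved=42/13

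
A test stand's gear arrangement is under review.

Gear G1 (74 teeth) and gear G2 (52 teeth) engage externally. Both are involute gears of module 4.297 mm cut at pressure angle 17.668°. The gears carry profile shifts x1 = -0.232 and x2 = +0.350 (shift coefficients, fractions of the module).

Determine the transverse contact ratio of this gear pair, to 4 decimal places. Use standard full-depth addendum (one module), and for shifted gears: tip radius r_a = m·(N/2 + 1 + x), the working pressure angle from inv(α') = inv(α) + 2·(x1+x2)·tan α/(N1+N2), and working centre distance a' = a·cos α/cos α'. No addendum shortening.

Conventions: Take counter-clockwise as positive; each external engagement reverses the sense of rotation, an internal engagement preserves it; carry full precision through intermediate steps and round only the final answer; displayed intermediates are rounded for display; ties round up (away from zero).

recognized (one external pair, fixed centres): single-mesh tooth geometry, m = 4.297, N1 = 74, N2 = 52
base radii: r_b1 = 151.489670, r_b2 = 106.452200
tip radii: r_a1 = 162.289096, r_a2 = 117.522950
inv(α') = inv(17.668°) + 2·(-0.232+0.350)·tan α/(74+52) = 0.01075726  ⇒  α' = 17.99828°
a' = a·cos α / cos α' = 270.7110·cos 17.668°/cos 17.99828° = 271.213486
action lengths: √(r_a1²−r_b1²) = 58.211946, √(r_a2²−r_b2²) = 49.795309
base pitch p_b = π·m·cos α = 12.862671
CR = (58.211946 + 49.795309 − 271.213486·sin 17.99828°)/12.862671 = 1.881835
contact ratio ≈ 1.8818

1.8818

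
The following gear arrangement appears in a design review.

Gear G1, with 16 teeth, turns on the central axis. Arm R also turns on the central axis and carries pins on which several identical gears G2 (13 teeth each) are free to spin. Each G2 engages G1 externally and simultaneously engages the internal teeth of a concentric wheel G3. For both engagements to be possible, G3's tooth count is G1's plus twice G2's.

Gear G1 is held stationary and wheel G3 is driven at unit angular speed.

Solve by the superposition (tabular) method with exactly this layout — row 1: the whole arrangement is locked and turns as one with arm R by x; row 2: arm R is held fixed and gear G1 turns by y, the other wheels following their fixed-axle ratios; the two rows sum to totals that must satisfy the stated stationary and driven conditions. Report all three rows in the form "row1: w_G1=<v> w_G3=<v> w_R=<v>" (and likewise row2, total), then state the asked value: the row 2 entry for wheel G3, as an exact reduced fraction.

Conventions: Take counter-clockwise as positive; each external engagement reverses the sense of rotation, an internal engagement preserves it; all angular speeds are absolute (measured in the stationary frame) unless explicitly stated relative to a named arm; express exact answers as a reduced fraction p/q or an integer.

row1: w_G1=21/29 w_G3=21/29 w_R=21/29
row2: w_G1=-21/29 w_G3=8/29 w_R=0
total: w_G1=0 w_G3=1 w_R=21/29
asked value: 8/29

planetary set (16T centre, 13T on arm, 42T internal) — Willis relation
superposition row 1 [locked train]: every member turns x
row 2 — arm fixed, fixed-axis ratios: sun y, ring −(16/42)·y, arm 0
boundary: total ω_sun = x + y = 0 and total ω_ring = x − (16/42)·y = 1  ⇒  y = -21/29, x = 21/29
row 2 ring = −(16/42)·(-21/29) = 8/29
totals (row 1 + row 2): sun 21/29 + (-21/29) = 0, ring 21/29 + 8/29 = 1, arm 21/29 + 0 = 21/29
asked cell (row2, ring) = 8/29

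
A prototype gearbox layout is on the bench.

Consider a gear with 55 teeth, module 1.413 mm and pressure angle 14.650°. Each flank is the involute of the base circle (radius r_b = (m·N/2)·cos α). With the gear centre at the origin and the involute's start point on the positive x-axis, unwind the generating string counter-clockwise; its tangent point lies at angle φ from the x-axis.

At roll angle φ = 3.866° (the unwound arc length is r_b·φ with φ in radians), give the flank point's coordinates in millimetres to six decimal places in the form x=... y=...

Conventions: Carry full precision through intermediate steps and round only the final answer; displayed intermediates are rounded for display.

x=37.679679 y=0.003848

recognized (one wheel, involute flank): single-mesh tooth geometry, m = 1.413, N = 55
pitch radius r_p = m·N/2 = 1.413·55/2 = 38.857500
base radius r_b = r_p·cos α = 38.857500·cos 14.650° = 37.594197
roll angle φ = 3.866° = 0.06747443 rad
x = r_b·(cos φ + φ·sin φ) = 37.679679
y = r_b·(sin φ − φ·cos φ) = 0.003848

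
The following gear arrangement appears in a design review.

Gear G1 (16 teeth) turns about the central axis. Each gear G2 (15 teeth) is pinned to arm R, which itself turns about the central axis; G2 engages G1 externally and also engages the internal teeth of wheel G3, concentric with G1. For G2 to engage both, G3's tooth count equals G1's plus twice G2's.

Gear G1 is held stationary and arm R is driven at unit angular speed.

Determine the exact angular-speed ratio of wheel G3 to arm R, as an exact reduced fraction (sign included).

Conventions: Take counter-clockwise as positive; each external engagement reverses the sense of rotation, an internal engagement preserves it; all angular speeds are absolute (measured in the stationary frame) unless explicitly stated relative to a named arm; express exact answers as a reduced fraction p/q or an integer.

planetary set (16T centre, 15T on arm, 46T internal) — Willis relation
ring teeth: 16 + 2·15 = 46
16(ω_sun−ω_arm) = −46(ω_ring−ω_arm),  ω_sun = 0, ω_arm = 1
ω_ring = 1 − (16/46)(0−1) = 31/23
ω_out/ω_in = 31/23

31/23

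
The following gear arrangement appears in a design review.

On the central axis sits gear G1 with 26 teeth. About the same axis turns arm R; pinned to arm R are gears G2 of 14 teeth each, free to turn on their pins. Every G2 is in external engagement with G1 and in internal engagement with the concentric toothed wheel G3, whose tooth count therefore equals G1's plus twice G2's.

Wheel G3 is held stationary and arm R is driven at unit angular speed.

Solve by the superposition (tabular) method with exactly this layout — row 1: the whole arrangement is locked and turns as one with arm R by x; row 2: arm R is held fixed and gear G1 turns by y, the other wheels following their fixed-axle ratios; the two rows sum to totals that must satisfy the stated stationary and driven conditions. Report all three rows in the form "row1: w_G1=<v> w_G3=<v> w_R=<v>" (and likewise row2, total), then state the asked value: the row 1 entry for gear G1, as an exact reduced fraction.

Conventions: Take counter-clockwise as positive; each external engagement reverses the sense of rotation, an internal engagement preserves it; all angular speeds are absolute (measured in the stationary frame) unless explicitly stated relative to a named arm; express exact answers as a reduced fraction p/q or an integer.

planetary set (26T centre, 14T on arm, 54T internal) — Willis relation
superposition row 1 [locked train]: every member turns x
row 2: sun turns y, ring = −(26/54)·y, arm 0
boundary: total ω_ring = x − (26/54)·y = 0 and total ω_arm = x = 1  ⇒  y = 27/13, x = 1
row 2 ring = −(26/54)·27/13 = -1
totals (row 1 + row 2): sun 1 + 27/13 = 40/13, ring 1 + (-1) = 0, arm 1 + 0 = 1
asked cell (row1, sun) = 1

row1: w_G1=1 w_G3=1 w_R=1
row2: w_G1=27/13 w_G3=-1 w_R=0
total: w_G1=40/13 w_G3=0 w_R=1
asked value: 1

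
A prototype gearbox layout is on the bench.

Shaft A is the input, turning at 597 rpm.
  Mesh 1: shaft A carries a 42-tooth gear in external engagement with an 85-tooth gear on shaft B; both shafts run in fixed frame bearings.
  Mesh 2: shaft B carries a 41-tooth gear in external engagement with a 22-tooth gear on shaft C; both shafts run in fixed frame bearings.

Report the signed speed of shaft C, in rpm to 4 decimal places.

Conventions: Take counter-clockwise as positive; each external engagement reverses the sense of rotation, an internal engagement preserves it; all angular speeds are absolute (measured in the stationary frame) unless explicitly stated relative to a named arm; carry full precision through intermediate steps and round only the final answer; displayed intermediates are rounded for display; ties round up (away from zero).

class = fixed-axis compound train [2 meshes; 2 ratios multiply, 2 sense flips]
mesh 1 [42T→85T]: ω = 597.0000×42/85 = 294.9882 rpm, sense flips to −
mesh 2 [41T→22T]: ω = 294.9882×41/22 = 549.7508 rpm, sense flips to +
signed output speed = +549.7508 rpm

+549.7508 rpm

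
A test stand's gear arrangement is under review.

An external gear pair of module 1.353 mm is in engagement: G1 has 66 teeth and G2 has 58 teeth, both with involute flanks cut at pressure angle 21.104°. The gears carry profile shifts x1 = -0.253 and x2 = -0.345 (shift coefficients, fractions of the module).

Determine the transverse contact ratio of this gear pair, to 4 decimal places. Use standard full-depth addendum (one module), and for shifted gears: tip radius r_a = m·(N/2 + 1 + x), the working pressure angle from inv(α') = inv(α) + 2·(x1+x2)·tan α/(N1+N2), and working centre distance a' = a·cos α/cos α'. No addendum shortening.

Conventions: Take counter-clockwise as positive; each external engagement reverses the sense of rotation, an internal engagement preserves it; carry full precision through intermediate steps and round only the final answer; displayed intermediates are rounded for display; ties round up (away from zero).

recognized (one external pair, fixed centres): single-mesh tooth geometry, m = 1.353, N1 = 66, N2 = 58
base radii: r_b1 = 41.654320, r_b2 = 36.605312
tip radii: r_a1 = 45.659691, r_a2 = 40.123215
inv(α') = inv(21.104°) + 2·(-0.253-0.345)·tan α/(66+58) = 0.01389128  ⇒  α' = 19.55099°
a' = a·cos α / cos α' = 83.8860·cos 21.104°/cos 19.55099° = 83.047833
action lengths: √(r_a1²−r_b1²) = 18.700936, √(r_a2²−r_b2²) = 16.429350
base pitch p_b = π·m·cos α = 3.965482
CR = (18.700936 + 16.429350 − 83.047833·sin 19.55099°)/3.965482 = 1.850644
contact ratio ≈ 1.8506

1.8506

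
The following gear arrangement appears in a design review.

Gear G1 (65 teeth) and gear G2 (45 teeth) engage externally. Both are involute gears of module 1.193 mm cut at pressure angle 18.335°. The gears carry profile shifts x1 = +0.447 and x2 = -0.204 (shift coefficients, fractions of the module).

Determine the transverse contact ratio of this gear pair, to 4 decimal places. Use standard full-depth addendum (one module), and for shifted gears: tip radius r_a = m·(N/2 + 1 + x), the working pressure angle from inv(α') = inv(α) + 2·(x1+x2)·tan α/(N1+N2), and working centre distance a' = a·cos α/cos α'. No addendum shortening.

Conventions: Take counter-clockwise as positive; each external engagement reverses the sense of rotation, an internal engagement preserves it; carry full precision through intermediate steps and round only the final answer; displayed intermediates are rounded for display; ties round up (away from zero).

1.8189

single-mesh involute tooth geometry (65T engaging 45T at module 1.193)
base radii: r_b1 = 36.804156, r_b2 = 25.479800
tip radii: r_a1 = 40.498771, r_a2 = 27.792128
inv(α') = inv(18.335°) + 2·(+0.447-0.204)·tan α/(65+45) = 0.01285425  ⇒  α' = 19.06701°
a' = a·cos α / cos α' = 65.6150·cos 18.335°/cos 19.06701° = 65.899383
action lengths: √(r_a1²−r_b1²) = 16.899840, √(r_a2²−r_b2²) = 11.098746
base pitch p_b = π·m·cos α = 3.557651
CR = (16.899840 + 11.098746 − 65.899383·sin 19.06701°)/3.557651 = 1.818893
contact ratio ≈ 1.8189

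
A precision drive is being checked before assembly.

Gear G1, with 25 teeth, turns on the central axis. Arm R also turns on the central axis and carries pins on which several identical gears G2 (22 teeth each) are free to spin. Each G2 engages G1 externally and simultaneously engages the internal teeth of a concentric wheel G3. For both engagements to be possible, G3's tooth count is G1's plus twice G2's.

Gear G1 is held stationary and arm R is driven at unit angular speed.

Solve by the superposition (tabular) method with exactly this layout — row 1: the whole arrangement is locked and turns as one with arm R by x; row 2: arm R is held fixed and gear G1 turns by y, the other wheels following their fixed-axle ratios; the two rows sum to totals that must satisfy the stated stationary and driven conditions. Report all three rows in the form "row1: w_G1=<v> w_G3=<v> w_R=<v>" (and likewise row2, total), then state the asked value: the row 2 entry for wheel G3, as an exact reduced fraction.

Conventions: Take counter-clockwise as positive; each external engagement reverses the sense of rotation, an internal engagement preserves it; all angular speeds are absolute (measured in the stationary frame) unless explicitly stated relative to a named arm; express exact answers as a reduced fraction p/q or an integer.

row1: w_G1=1 w_G3=1 w_R=1
row2: w_G1=-1 w_G3=25/69 w_R=0
total: w_G1=0 w_G3=94/69 w_R=1
asked value: 25/69

topology: planetary set — G1 25T / G2 22T / G3 69T, arm = carrier (Willis)
row 1: whole set turns with the arm by x
row 2 — arm fixed, fixed-axis ratios: sun y, ring −(25/69)·y, arm 0
boundary: total ω_sun = x + y = 0 and total ω_arm = x = 1  ⇒  y = -1, x = 1
row 2 ring = −(25/69)·(-1) = 25/69
totals (row 1 + row 2): sun 1 + (-1) = 0, ring 1 + 25/69 = 94/69, arm 1 + 0 = 1
asked cell (row2, ring) = 25/69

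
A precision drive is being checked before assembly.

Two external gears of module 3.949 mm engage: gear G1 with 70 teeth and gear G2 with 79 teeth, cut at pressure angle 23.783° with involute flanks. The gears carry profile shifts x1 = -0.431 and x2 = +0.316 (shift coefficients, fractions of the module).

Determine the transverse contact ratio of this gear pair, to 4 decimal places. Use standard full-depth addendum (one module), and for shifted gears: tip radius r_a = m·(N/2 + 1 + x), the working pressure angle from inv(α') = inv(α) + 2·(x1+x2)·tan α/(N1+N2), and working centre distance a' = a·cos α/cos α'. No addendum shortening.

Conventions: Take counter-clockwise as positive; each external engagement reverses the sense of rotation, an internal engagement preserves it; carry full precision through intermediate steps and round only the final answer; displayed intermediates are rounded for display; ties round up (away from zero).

class = single-mesh tooth geometry [involute pair 70T × 79T, m = 3.949]
base radii: r_b1 = 126.477694, r_b2 = 142.739112
tip radii: r_a1 = 140.461981, r_a2 = 161.182384
inv(α') = inv(23.783°) + 2·(-0.431+0.316)·tan α/(70+79) = 0.02492625  ⇒  α' = 23.58038°
a' = a·cos α / cos α' = 294.2005·cos 23.783°/cos 23.58038° = 293.744538
action lengths: √(r_a1²−r_b1²) = 61.097963, √(r_a2²−r_b2²) = 74.868597
base pitch p_b = π·m·cos α = 11.352611
CR = (61.097963 + 74.868597 − 293.744538·sin 23.58038°)/11.352611 = 1.625918
contact ratio ≈ 1.6259

1.6259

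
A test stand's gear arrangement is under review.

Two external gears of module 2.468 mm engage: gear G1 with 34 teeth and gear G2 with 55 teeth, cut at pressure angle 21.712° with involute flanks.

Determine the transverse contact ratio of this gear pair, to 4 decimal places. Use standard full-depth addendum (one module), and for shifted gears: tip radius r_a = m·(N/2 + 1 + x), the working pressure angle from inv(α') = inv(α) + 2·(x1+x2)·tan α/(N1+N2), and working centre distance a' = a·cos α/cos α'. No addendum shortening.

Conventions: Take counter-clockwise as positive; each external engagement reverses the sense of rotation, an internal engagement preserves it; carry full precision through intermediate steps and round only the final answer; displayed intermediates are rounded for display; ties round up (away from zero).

topology: single-mesh involute geometry — m = 2.468, 34T/55T pair
base radii: r_b1 = 38.979436, r_b2 = 63.054970
tip radii: r_a1 = 44.424000, r_a2 = 70.338000
no profile shift: α' = α, a' = a
action lengths: √(r_a1²−r_b1²) = 21.309513, √(r_a2²−r_b2²) = 31.168974
base pitch p_b = π·m·cos α = 7.203383
CR = (21.309513 + 31.168974 − 109.826000·sin 21.71200°)/7.203383 = 1.644964
contact ratio ≈ 1.6450

1.6450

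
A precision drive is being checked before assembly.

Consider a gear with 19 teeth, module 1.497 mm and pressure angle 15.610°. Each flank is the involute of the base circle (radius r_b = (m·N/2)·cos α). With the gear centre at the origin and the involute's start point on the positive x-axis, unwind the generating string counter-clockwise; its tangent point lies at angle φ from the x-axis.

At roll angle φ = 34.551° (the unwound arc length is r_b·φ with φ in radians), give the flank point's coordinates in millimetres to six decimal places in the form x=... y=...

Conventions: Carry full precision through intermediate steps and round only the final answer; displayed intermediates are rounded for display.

class = single-mesh tooth geometry [base-circle involute, m = 1.497, 19T]
pitch radius r_p = m·N/2 = 1.497·19/2 = 14.221500
base radius r_b = r_p·cos α = 14.221500·cos 15.610° = 13.696949
roll angle φ = 34.551° = 0.60302871 rad
x = r_b·(cos φ + φ·sin φ) = 15.965480
y = r_b·(sin φ − φ·cos φ) = 0.965252

x=15.965480 y=0.965252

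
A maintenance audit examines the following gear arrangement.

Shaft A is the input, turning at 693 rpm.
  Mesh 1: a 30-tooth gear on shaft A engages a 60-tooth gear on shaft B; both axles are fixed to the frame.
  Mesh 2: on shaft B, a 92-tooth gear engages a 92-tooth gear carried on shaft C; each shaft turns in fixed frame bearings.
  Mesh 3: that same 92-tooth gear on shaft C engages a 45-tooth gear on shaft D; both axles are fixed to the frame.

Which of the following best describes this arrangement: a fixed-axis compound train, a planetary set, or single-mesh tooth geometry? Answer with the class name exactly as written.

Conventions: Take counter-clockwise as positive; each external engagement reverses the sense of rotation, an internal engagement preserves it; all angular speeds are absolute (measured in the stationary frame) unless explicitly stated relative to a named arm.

fixed-axis compound train

recognized (4 fixed axles, 3 meshes): fixed-axis compound train
classification: fixed-axis compound train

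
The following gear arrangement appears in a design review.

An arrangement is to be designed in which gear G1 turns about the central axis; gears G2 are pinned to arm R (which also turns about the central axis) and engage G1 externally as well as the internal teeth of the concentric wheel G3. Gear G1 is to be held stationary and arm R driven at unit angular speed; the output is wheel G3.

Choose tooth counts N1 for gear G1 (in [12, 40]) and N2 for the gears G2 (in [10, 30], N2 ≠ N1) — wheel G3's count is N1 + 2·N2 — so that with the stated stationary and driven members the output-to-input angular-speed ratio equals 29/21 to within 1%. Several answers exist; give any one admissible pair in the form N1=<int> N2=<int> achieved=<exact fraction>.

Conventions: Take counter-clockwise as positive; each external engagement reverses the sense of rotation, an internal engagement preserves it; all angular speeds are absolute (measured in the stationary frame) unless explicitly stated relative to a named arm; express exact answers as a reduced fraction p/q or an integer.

planetary set to be sized for 29/21 (Willis relation)
Willis with ω_sun = 0: ω_ring/ω_arm = (N1+N3)/N3; set equal to 29/21  ⇒  N3/N1 = 1/(29/21 − 1) = 21/8
N3 = N1 + 2·N2  ⇒  N2/N1 = (N3/N1 − 1)/2 = (21/8 − 1)/2 = 13/16
smallest multiple with N1 ≥ 12 and N2 ≥ 10: k = 1  ⇒  N1 = 1·16 = 16, N2 = 1·13 = 13 (N1 ≤ 40, N2 ≤ 30, N2 ≠ N1 ✓), N3 = 16 + 2·13 = 42
check: (N1+N3)/N3 with N1 = 16, N3 = 42 gives 29/21; |achieved − target| = 0 ≤ 29/2100 ✓

N1=16 N2=13 achieved=29/21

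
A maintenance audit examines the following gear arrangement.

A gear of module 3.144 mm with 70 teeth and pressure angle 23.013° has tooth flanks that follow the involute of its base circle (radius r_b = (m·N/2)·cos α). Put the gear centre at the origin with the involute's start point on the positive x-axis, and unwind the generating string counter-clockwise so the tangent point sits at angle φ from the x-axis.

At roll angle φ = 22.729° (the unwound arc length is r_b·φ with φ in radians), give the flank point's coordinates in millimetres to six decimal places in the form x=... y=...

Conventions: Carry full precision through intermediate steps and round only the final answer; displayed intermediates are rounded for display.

class = single-mesh tooth geometry [base-circle involute, m = 3.144, 70T]
pitch radius r_p = m·N/2 = 3.144·70/2 = 110.040000
base radius r_b = r_p·cos α = 110.040000·cos 23.013° = 101.282596
roll angle φ = 22.729° = 0.39669589 rad
x = r_b·(cos φ + φ·sin φ) = 108.941100
y = r_b·(sin φ − φ·cos φ) = 2.074612

x=108.941100 y=2.074612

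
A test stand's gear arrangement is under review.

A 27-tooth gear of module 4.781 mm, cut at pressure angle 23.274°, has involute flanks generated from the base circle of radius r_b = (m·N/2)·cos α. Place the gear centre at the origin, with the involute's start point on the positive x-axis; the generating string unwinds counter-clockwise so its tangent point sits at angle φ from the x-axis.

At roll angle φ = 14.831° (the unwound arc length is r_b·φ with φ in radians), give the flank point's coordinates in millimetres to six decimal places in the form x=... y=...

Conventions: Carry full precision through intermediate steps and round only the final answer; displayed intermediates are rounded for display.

x=61.244528 y=0.340487

single-mesh involute tooth geometry (27T wheel at module 4.781)
pitch radius r_p = m·N/2 = 4.781·27/2 = 64.543500
base radius r_b = r_p·cos α = 64.543500·cos 23.274° = 59.291323
roll angle φ = 14.831° = 0.25884978 rad
x = r_b·(cos φ + φ·sin φ) = 61.244528
y = r_b·(sin φ − φ·cos φ) = 0.340487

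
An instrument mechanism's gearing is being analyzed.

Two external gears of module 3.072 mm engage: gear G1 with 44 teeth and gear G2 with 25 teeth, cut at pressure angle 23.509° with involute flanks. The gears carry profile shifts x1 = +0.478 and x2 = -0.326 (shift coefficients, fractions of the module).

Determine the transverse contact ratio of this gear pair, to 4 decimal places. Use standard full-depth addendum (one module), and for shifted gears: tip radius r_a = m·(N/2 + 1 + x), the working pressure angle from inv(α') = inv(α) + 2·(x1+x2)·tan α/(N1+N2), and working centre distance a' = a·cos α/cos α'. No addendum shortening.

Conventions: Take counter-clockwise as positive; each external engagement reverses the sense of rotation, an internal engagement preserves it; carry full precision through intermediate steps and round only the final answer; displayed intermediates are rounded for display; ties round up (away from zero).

class = single-mesh tooth geometry [involute pair 44T × 25T, m = 3.072]
base radii: r_b1 = 61.974354, r_b2 = 35.212701
tip radii: r_a1 = 72.124416, r_a2 = 40.470528
inv(α') = inv(23.509°) + 2·(+0.478-0.326)·tan α/(44+25) = 0.02660623  ⇒  α' = 24.07390°
a' = a·cos α / cos α' = 105.9840·cos 23.509°/cos 24.07390° = 106.445692
action lengths: √(r_a1²−r_b1²) = 36.893235, √(r_a2²−r_b2²) = 19.948166
base pitch p_b = π·m·cos α = 8.849917
CR = (36.893235 + 19.948166 − 106.445692·sin 24.07390°)/8.849917 = 1.516472
contact ratio ≈ 1.5165

1.5165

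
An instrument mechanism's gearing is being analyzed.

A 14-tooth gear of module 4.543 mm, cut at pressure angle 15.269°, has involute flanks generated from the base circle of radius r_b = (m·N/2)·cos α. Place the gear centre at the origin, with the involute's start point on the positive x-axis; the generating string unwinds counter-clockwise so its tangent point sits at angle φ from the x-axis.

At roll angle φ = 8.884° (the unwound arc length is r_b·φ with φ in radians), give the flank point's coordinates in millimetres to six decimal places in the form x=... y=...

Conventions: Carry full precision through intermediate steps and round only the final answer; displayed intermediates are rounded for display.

topology: single-mesh involute geometry — m = 4.543, N = 14
pitch radius r_p = m·N/2 = 4.543·14/2 = 31.801000
base radius r_b = r_p·cos α = 31.801000·cos 15.269° = 30.678426
roll angle φ = 8.884° = 0.15505505 rad
x = r_b·(cos φ + φ·sin φ) = 31.044999
y = r_b·(sin φ − φ·cos φ) = 0.038030

x=31.044999 y=0.038030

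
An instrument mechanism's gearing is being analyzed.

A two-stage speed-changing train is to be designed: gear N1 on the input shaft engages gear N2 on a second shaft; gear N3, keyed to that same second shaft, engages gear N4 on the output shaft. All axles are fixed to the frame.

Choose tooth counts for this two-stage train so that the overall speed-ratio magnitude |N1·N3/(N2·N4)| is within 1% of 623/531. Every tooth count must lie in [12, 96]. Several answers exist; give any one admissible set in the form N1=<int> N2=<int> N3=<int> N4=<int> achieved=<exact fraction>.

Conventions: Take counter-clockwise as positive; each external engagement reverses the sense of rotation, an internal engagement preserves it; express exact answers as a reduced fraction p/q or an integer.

class = fixed-axis compound train [2-stage, 623/531 wanted]
target = 623/531 in lowest terms: an exact hit needs N1·N3 = k·623 and N2·N4 = k·531 for one integer k, every count in [12, 96]; additionally prefer no 1:1 stage (N1 ≠ N2, N3 ≠ N4)
k = 1: no 1:1-free in-range split of k·623 and k·531 into factor pairs; take k = 2
k = 2: N1·N3 = 1246 = 14·89, N2·N4 = 1062 = 18·59
achieved = 14·89/(18·59) = 623/531; |achieved − target| = 0 ≤ 623/53100 ✓

N1=14 N2=18 N3=89 N4=59 achieved=623/531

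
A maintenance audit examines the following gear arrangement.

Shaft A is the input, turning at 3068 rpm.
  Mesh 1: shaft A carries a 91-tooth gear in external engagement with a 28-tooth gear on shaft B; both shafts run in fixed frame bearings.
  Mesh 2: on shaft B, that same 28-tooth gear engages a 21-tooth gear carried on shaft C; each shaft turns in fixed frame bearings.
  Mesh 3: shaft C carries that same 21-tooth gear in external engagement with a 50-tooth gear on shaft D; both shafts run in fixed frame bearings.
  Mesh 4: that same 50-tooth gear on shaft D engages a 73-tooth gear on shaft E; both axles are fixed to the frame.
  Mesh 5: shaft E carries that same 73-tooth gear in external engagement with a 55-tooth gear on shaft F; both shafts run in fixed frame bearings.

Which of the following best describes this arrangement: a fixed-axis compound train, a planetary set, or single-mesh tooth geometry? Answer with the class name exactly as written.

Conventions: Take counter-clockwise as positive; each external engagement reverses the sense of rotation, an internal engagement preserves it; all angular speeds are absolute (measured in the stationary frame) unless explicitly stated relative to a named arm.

recognized (6 fixed axles, 5 meshes): fixed-axis compound train
classification: fixed-axis compound train

fixed-axis compound train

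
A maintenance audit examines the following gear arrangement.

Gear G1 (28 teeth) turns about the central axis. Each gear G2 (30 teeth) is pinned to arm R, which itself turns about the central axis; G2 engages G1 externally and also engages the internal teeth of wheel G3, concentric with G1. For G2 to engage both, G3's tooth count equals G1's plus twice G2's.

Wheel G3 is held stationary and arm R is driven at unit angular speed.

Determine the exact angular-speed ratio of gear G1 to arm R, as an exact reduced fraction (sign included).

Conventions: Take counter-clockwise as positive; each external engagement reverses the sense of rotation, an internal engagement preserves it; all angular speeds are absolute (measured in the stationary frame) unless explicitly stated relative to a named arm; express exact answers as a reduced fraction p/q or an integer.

class = planetary set [G3 = 28+2·30 = 88; Willis about the carrier]
ring teeth: 28 + 2·30 = 88
28(ω_sun−ω_arm) = −88(ω_ring−ω_arm),  ω_ring = 0, ω_arm = 1
ω_sun = 1 − (88/28)(0−1) = 29/7
ω_out/ω_in = 29/7

29/7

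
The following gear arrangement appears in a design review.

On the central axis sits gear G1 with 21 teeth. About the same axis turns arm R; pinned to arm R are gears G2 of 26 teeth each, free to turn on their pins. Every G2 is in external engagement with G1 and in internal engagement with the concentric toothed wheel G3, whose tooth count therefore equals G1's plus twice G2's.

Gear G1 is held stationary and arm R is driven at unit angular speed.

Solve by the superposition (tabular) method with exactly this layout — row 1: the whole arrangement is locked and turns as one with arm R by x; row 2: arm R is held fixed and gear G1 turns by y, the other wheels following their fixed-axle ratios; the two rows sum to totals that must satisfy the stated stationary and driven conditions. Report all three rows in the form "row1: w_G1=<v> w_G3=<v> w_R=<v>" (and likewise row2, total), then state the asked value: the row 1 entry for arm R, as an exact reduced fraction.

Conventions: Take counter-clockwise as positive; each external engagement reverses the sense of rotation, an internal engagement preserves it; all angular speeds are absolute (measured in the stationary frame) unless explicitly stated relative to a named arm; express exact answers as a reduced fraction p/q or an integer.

row1: w_G1=1 w_G3=1 w_R=1
row2: w_G1=-1 w_G3=21/73 w_R=0
total: w_G1=0 w_G3=94/73 w_R=1
asked value: 1

class = planetary set [G3 = 21+2·26 = 73; Willis about the carrier]
row 1 (train locked, turned with arm): all members turn x
superposition row 2 [arm held]: sun y, ring −(21/73)·y, arm 0
boundary: total ω_sun = x + y = 0 and total ω_arm = x = 1  ⇒  y = -1, x = 1
row 2 ring = −(21/73)·(-1) = 21/73
totals (row 1 + row 2): sun 1 + (-1) = 0, ring 1 + 21/73 = 94/73, arm 1 + 0 = 1
asked cell (row1, arm) = 1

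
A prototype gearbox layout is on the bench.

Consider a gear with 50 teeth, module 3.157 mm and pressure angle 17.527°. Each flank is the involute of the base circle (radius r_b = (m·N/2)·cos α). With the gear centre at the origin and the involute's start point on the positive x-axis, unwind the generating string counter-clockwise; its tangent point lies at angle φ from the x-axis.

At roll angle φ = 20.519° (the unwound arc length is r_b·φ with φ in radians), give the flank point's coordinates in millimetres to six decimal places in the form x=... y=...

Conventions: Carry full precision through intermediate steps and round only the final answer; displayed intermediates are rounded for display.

single-mesh involute tooth geometry (50T wheel at module 3.157)
pitch radius r_p = m·N/2 = 3.157·50/2 = 78.925000
base radius r_b = r_p·cos α = 78.925000·cos 17.527° = 75.260918
roll angle φ = 20.519° = 0.35812411 rad
x = r_b·(cos φ + φ·sin φ) = 79.933488
y = r_b·(sin φ − φ·cos φ) = 1.137545

x=79.933488 y=1.137545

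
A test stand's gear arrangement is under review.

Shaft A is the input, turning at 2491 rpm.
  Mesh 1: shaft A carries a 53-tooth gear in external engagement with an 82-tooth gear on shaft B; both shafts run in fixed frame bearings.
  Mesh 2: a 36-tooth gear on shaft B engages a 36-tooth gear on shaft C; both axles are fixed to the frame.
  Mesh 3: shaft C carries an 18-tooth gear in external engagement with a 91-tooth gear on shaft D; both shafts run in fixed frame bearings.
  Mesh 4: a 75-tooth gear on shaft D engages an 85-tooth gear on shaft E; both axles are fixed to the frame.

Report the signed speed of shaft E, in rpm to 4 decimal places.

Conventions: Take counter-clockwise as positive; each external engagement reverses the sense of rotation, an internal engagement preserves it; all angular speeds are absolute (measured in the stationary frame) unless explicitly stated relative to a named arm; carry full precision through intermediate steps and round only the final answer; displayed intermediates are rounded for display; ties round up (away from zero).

+281.0019 rpm

4-mesh fixed-axis compound train (all bearings frame-fixed)
mesh 1 [53T→82T]: ω = 2491.0000×53/82 = 1610.0366 rpm, sense flips to −
mesh 2 [36T→36T]: ω = 1610.0366×36/36 = 1610.0366 rpm, sense flips to +
mesh 3 [18T→91T]: ω = 1610.0366×18/91 = 318.4688 rpm, sense flips to −
mesh 4 [75T→85T]: ω = 318.4688×75/85 = 281.0019 rpm, sense flips to +
signed output speed = +281.0019 rpm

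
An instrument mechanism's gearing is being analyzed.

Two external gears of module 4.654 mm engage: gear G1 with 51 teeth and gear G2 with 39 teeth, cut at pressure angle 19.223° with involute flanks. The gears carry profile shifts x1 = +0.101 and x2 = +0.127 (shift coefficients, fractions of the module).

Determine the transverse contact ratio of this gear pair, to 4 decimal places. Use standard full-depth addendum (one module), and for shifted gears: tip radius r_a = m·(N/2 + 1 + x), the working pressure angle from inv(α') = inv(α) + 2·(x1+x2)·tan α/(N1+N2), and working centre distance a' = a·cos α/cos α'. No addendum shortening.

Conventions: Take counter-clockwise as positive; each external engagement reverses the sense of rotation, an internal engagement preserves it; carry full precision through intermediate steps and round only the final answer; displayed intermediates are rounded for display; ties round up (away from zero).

1.7270

topology: single-mesh involute geometry — m = 4.654, 51T/39T pair
base radii: r_b1 = 112.060078, r_b2 = 85.693001
tip radii: r_a1 = 123.801054, r_a2 = 95.998058
inv(α') = inv(19.223°) + 2·(+0.101+0.127)·tan α/(51+39) = 0.01494905  ⇒  α' = 20.01930°
a' = a·cos α / cos α' = 209.4300·cos 19.223°/cos 20.01930° = 210.470246
action lengths: √(r_a1²−r_b1²) = 52.623567, √(r_a2²−r_b2²) = 43.270506
base pitch p_b = π·m·cos α = 13.805769
CR = (52.623567 + 43.270506 − 210.470246·sin 20.01930°)/13.805769 = 1.726988
contact ratio ≈ 1.7270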